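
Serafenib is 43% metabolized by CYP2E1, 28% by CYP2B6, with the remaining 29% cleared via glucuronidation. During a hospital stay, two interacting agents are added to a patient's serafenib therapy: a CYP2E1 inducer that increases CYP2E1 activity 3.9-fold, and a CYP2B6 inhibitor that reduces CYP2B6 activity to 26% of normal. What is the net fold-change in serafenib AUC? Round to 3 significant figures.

The CYP2E1 pathway (43% of clearance) increases to 3.9× activity: 0.43 × 3.9 = 1.677.
The CYP2B6 pathway (28% of clearance) drops to 0.26× activity: 0.28 × 0.26 = 0.0728.
The remaining 29% of clearance is unaffected.
New clearance relative to baseline: 1.677 + 0.0728 + 0.29 = 2.0398.
AUC ∝ 1/CL: fold-change = 1 / 2.0398 = 0.490.

0.490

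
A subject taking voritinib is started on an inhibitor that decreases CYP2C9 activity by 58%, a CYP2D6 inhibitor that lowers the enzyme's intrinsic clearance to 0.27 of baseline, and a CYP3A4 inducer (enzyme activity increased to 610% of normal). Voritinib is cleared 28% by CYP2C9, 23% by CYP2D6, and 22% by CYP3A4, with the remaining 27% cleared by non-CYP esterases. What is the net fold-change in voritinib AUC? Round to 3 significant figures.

0.558

The CYP2C9 pathway (28% of clearance) is reduced to 0.42× activity: 0.28 × 0.42 = 0.1176.
The CYP2D6 pathway (23% of clearance) falls to 0.27× activity: 0.23 × 0.27 = 0.0621.
The CYP3A4 pathway (22% of clearance) increases to 6.1× activity: 0.22 × 6.1 = 1.342.
The remaining 27% of clearance is unaffected.
Relative clearance = 0.1176 + 0.0621 + 1.342 + 0.27 = 1.7917.
Because AUC varies inversely with clearance, the combined effect is 1 / 1.7917 = 0.558.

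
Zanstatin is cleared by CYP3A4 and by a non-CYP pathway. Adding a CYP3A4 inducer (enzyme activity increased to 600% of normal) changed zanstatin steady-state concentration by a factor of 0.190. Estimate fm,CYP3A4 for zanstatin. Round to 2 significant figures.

Let x = fm,CYP3A4. Because steady-state concentration ∝ 1/CL, relative clearance rose to 1/0.190 = 5.263.
Setting x·6 + (1 − x) = 5.263 and solving: x = (5.263 − 1)/(6 − 1) = 0.85.

0.85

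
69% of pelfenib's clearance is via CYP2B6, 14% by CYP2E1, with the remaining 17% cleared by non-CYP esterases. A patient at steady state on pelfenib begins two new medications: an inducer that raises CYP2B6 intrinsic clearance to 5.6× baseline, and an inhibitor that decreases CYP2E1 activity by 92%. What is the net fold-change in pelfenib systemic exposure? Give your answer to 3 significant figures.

The CYP2B6 pathway (69% of clearance) is boosted to 5.6× activity: 0.69 × 5.6 = 3.864.
The CYP2E1 pathway (14% of clearance) is reduced to 0.08× activity: 0.14 × 0.08 = 0.0112.
Non-CYP routes (17%) are unchanged.
CL_new/CL_old = 3.864 + 0.0112 + 0.17 = 4.0452.
Net systemic exposure ratio = 1 / 4.0452 = 0.247.

0.247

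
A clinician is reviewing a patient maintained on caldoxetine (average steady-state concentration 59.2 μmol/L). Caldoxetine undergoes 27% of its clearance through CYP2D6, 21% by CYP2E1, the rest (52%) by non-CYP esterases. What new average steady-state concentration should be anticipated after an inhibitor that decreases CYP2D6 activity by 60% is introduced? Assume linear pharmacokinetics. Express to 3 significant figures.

70.6 μmol/L

CYP2D6: 0.27 × 0.4 = 0.108
CYP2E1: 0.21 (unchanged)
Other: 0.52 (unchanged)
CL_new/CL_old = 0.108 + 0.21 + 0.52 = 0.838.
Average steady-state concentration ∝ 1/CL, so new value = 59.2 / 0.838 = 70.6 μmol/L.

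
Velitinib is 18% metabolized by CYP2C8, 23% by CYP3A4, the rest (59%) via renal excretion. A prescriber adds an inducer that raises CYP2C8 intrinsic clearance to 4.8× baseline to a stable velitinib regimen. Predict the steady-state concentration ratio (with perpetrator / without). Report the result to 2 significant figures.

0.59

The CYP2C8 pathway (18% of clearance) increases to 4.8× activity: 0.18 × 4.8 = 0.864.
CYP3A4 (23%) and the residual 59% are unaffected.
CL_new/CL_old = 0.864 + 0.23 + 0.59 = 1.684.
Steady-state concentration ratio = CL_old/CL_new = 1 / 1.684 = 0.59.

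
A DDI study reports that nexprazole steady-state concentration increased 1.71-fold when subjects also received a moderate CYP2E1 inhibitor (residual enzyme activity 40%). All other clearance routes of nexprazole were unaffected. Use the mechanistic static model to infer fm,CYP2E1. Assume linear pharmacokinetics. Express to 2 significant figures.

Write x for the fraction cleared via CYP2E1. The observed steady-state concentration change means clearance fell to 1/1.71 = 0.5848 of baseline.
Only the CYP2E1 route changed, so 0.5848 = x·0.4 + (1 − x), giving x = 0.69.

0.69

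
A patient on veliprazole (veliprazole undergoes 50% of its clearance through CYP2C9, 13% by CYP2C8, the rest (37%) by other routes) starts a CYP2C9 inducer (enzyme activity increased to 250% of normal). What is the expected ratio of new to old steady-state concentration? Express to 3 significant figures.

0.571

CYP2C9: 0.5 × 2.5 = 1.25
CYP2C8: 0.13 (unchanged)
Other: 0.37 (unchanged)
New clearance relative to baseline: 1.25 + 0.13 + 0.37 = 1.75.
Steady-state concentration is inversely proportional to clearance, so the fold-change is 1 / 1.75 = 0.571.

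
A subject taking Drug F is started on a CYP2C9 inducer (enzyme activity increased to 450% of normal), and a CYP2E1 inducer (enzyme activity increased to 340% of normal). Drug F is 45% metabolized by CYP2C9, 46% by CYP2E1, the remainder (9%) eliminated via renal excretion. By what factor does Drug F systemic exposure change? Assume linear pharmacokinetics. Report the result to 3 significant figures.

The CYP2C9 pathway (45% of clearance) increases to 4.5× activity: 0.45 × 4.5 = 2.025.
The CYP2E1 pathway (46% of clearance) increases to 3.4× activity: 0.46 × 3.4 = 1.564.
Non-CYP routes (9%) are unchanged.
New clearance relative to baseline: 2.025 + 1.564 + 0.09 = 3.679.
Because systemic exposure varies inversely with clearance, the combined effect is 1 / 3.679 = 0.272.

0.272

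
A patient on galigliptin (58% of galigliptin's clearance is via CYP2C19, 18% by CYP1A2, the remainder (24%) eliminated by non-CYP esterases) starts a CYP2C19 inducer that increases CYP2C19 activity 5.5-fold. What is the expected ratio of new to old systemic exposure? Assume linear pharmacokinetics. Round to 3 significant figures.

The CYP2C19 pathway (58% of clearance) is boosted to 5.5× activity: 0.58 × 5.5 = 3.19.
CYP1A2 (18%) and the residual 24% are unaffected.
New clearance relative to baseline: 3.19 + 0.18 + 0.24 = 3.61.
Since systemic exposure ∝ 1/CL, the ratio is 1 / 3.61 = 0.277.

0.277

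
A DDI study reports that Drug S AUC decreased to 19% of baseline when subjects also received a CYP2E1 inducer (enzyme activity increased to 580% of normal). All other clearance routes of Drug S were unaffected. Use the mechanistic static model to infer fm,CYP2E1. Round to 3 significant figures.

0.888

Let x = fm,CYP2E1. Because AUC ∝ 1/CL, relative clearance rose to 1/0.190 = 5.263.
Setting x·5.8 + (1 − x) = 5.263 and solving: x = (5.263 − 1)/(5.8 − 1) = 0.888.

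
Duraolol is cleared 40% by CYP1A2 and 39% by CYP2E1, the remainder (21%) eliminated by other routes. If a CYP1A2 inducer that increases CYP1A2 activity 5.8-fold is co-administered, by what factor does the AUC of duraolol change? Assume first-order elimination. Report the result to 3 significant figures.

0.342

The CYP1A2 pathway (40% of clearance) increases to 5.8× activity: 0.4 × 5.8 = 2.32.
CYP2E1 (39%) and the residual 21% are unaffected.
New clearance relative to baseline: 2.32 + 0.39 + 0.21 = 2.92.
Since AUC ∝ 1/CL, the ratio is 1 / 2.92 = 0.342.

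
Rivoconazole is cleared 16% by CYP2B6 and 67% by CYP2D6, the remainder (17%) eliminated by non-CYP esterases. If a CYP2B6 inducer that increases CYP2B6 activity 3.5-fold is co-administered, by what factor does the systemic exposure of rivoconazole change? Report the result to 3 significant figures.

0.714

The CYP2B6 pathway (16% of clearance) rises to 3.5× activity: 0.16 × 3.5 = 0.56.
CYP2D6 (67%) and the residual 17% are unaffected.
New clearance relative to baseline: 0.56 + 0.67 + 0.17 = 1.4.
Since systemic exposure ∝ 1/CL, the ratio is 1 / 1.4 = 0.714.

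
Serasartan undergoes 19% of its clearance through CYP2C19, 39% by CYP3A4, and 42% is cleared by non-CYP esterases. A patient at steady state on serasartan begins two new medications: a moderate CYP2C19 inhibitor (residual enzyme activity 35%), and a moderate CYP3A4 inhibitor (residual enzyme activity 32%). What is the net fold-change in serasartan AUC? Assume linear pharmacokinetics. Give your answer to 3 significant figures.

The CYP2C19 pathway (19% of clearance) drops to 0.35× activity: 0.19 × 0.35 = 0.0665.
The CYP3A4 pathway (39% of clearance) falls to 0.32× activity: 0.39 × 0.32 = 0.1248.
Non-CYP routes (42%) are unchanged.
CL_new/CL_old = 0.0665 + 0.1248 + 0.42 = 0.6113.
Because AUC varies inversely with clearance, the combined effect is 1 / 0.6113 = 1.64.

1.64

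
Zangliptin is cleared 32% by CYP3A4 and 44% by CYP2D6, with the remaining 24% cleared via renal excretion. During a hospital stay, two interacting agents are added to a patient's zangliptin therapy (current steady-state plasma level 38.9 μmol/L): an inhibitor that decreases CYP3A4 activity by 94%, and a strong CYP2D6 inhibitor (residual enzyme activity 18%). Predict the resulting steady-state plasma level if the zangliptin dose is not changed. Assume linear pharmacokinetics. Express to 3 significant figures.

The CYP3A4 pathway (32% of clearance) is reduced to 0.06× activity: 0.32 × 0.06 = 0.0192.
The CYP2D6 pathway (44% of clearance) falls to 0.18× activity: 0.44 × 0.18 = 0.0792.
Non-CYP routes (24%) are unchanged.
CL_new/CL_old = 0.0192 + 0.0792 + 0.24 = 0.3384.
Dividing the baseline by the relative clearance: 38.9 / 0.3384 = 115 μmol/L.

115 μmol/L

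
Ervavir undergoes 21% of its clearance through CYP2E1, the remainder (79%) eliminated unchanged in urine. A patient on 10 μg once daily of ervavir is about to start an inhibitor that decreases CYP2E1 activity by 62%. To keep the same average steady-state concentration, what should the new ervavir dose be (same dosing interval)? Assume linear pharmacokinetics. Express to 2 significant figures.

The CYP2E1 pathway (21% of clearance) falls to 0.38× activity: 0.21 × 0.38 = 0.0798.
Non-CYP routes (79%) are unchanged.
New clearance relative to baseline: 0.0798 + 0.79 = 0.8698.
Css,avg = (dose rate)/CL, so holding Css fixed requires dose ∝ CL: 10 × 0.8698 = 8.7 μg.

8.7 μg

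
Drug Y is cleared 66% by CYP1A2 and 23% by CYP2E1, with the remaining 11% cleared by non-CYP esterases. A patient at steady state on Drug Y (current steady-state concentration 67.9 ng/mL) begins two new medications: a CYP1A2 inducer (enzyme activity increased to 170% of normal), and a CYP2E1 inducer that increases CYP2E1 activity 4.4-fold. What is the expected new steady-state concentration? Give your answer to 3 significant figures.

The CYP1A2 pathway (66% of clearance) rises to 1.7× activity: 0.66 × 1.7 = 1.122.
The CYP2E1 pathway (23% of clearance) rises to 4.4× activity: 0.23 × 4.4 = 1.012.
Non-CYP routes (11%) are unchanged.
New clearance relative to baseline: 1.122 + 1.012 + 0.11 = 2.244.
Dividing the baseline by the relative clearance: 67.9 / 2.244 = 30.3 ng/mL.

30.3 ng/mL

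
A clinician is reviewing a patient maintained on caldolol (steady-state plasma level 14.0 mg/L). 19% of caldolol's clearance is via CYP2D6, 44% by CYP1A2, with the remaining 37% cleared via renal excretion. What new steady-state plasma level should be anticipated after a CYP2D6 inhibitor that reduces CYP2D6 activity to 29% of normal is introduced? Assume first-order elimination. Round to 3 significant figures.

CYP2D6: 0.19 × 0.29 = 0.0551
CYP1A2: 0.44 (unchanged)
Other: 0.37 (unchanged)
New clearance relative to baseline: 0.0551 + 0.44 + 0.37 = 0.8651.
Steady-state plasma level ∝ 1/CL, so new value = 14.0 / 0.8651 = 16.2 mg/L.

16.2 mg/L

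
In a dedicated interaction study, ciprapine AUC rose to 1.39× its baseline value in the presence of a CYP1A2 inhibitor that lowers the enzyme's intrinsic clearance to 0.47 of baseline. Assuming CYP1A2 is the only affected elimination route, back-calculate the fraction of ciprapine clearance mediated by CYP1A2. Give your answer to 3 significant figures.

0.529

Write x for the fraction cleared via CYP1A2. The observed AUC change means clearance fell to 1/1.39 = 0.7194 of baseline.
Setting x·0.47 + (1 − x) = 0.7194 and solving: x = (0.7194 − 1)/(0.47 − 1) = 0.529.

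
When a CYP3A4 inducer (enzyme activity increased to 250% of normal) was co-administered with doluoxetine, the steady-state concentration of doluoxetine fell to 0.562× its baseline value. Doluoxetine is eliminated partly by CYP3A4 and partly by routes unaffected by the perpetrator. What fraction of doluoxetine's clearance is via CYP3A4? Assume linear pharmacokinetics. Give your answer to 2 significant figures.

0.52

Call the CYP3A4 fraction fm. After the interaction, CL_new/CL_old = fm × 2.5 + (1 − fm).
Steady-state concentration ratio = 1 / (new CL fraction), so new CL fraction = 1 / 0.562 = 1.779.
fm × 2.5 + 1 − fm = 1.779  ⇒  fm × (2.5 − 1) = 0.7794  ⇒  fm = 0.52.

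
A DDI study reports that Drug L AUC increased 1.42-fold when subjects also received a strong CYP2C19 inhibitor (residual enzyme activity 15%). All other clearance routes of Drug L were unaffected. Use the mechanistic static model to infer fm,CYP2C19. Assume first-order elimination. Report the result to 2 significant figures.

0.35

Let x = fm,CYP2C19. Because AUC ∝ 1/CL, relative clearance fell to 1/1.42 = 0.7042.
Only the CYP2C19 route changed, so 0.7042 = x·0.15 + (1 − x), giving x = 0.35.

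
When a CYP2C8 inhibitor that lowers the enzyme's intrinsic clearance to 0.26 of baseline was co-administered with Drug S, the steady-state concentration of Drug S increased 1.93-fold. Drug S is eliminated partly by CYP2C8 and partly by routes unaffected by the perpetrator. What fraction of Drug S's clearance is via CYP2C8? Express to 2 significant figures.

Let fm be the CYP2C8 fraction. New clearance relative to baseline = fm × 0.26 + (1 − fm).
Steady-state concentration ratio = 1 / (new CL fraction), so new CL fraction = 1 / 1.93 = 0.5181.
fm × 0.26 + 1 − fm = 0.5181  ⇒  fm × (0.26 − 1) = −0.4819  ⇒  fm = 0.65.

0.65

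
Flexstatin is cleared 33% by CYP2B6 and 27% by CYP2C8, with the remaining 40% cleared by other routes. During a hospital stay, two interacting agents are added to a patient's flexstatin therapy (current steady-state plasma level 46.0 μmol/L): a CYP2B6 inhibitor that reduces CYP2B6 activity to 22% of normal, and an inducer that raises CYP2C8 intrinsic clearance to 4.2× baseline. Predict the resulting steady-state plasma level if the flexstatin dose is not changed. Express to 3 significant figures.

28.6 μmol/L

The CYP2B6 pathway (33% of clearance) drops to 0.22× activity: 0.33 × 0.22 = 0.0726.
The CYP2C8 pathway (27% of clearance) rises to 4.2× activity: 0.27 × 4.2 = 1.134.
The remaining 40% of clearance is unaffected.
Relative clearance = 0.0726 + 1.134 + 0.4 = 1.6066.
New steady-state plasma level = 46.0 / 1.6066 = 28.6 μmol/L (concentration scales inversely with clearance).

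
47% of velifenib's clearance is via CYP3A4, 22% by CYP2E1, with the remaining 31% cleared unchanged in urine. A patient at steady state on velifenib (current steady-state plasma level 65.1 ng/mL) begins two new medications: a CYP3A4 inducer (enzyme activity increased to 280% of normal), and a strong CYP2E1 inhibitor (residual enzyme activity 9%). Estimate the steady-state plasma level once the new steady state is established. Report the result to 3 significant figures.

39.6 ng/mL

The CYP3A4 pathway (47% of clearance) increases to 2.8× activity: 0.47 × 2.8 = 1.316.
The CYP2E1 pathway (22% of clearance) falls to 0.09× activity: 0.22 × 0.09 = 0.0198.
Non-CYP routes (31%) are unchanged.
Relative clearance = 1.316 + 0.0198 + 0.31 = 1.6458.
New steady-state plasma level = 65.1 / 1.6458 = 39.6 ng/mL (concentration scales inversely with clearance).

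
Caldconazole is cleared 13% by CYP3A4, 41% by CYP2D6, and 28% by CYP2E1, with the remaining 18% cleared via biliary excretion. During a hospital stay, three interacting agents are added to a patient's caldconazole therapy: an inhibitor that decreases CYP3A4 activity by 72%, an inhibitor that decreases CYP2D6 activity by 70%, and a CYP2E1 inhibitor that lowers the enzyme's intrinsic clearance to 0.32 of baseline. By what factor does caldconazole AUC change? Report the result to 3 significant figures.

The CYP3A4 pathway (13% of clearance) drops to 0.28× activity: 0.13 × 0.28 = 0.0364.
The CYP2D6 pathway (41% of clearance) is reduced to 0.3× activity: 0.41 × 0.3 = 0.123.
The CYP2E1 pathway (28% of clearance) drops to 0.32× activity: 0.28 × 0.32 = 0.0896.
Non-CYP routes (18%) are unchanged.
Relative clearance = 0.0364 + 0.123 + 0.0896 + 0.18 = 0.429.
Because AUC varies inversely with clearance, the combined effect is 1 / 0.429 = 2.33.

2.33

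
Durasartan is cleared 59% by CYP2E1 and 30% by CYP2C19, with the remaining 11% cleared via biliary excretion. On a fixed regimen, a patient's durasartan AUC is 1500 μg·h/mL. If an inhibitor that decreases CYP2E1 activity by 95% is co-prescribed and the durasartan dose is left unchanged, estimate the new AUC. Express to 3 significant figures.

The CYP2E1 pathway (59% of clearance) is reduced to 0.05× activity: 0.59 × 0.05 = 0.0295.
CYP2C19 (30%) and the residual 11% are unaffected.
New clearance relative to baseline: 0.0295 + 0.3 + 0.11 = 0.4395.
New AUC = baseline ÷ relative clearance = 1500 / 0.4395 = 3.41 × 10³ μg·h/mL.

3.41 × 10³ μg·h/mL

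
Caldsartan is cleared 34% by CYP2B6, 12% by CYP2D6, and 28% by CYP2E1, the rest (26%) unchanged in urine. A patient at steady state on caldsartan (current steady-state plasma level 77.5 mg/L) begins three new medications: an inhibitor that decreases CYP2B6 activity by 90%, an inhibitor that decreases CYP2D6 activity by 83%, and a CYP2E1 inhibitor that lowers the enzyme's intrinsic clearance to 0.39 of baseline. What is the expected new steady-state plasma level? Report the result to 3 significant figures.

The CYP2B6 pathway (34% of clearance) is reduced to 0.1× activity: 0.34 × 0.1 = 0.034.
The CYP2D6 pathway (12% of clearance) is reduced to 0.17× activity: 0.12 × 0.17 = 0.0204.
The CYP2E1 pathway (28% of clearance) is reduced to 0.39× activity: 0.28 × 0.39 = 0.1092.
The remaining 26% of clearance is unaffected.
Relative clearance = 0.034 + 0.0204 + 0.1092 + 0.26 = 0.4236.
Dividing the baseline by the relative clearance: 77.5 / 0.4236 = 183 mg/L.

183 mg/L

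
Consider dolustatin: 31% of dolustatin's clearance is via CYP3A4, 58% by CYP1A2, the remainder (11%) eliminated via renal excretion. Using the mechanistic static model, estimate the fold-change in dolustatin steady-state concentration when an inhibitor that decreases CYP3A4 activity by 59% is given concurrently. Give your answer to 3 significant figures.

CYP3A4: 0.31 × 0.41 = 0.1271
CYP1A2: 0.58 (unchanged)
Other: 0.11 (unchanged)
CL_new/CL_old = 0.1271 + 0.58 + 0.11 = 0.8171.
Steady-state concentration ratio = CL_old/CL_new = 1 / 0.8171 = 1.22.

1.22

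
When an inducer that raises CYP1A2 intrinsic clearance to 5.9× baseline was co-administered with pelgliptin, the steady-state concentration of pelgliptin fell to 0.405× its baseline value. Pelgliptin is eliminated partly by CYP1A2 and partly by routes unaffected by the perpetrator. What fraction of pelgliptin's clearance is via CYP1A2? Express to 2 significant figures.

CL'/CL = 1 / 0.405 = 2.469
5.9·fm + (1 − fm) = 2.469
fm = (2.469 − 1) / (5.9 − 1) = 0.30

0.30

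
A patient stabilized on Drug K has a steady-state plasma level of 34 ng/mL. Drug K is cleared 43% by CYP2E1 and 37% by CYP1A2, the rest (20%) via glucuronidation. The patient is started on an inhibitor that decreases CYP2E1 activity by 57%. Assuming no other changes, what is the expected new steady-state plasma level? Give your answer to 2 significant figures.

45 ng/mL

CYP2E1: 0.43 × 0.43 = 0.1849
CYP1A2: 0.37 (unchanged)
Other: 0.2 (unchanged)
CL_new/CL_old = 0.1849 + 0.37 + 0.2 = 0.7549.
With dosing unchanged, steady-state plasma level scales as 1/CL: 34 / 0.7549 = 45 ng/mL.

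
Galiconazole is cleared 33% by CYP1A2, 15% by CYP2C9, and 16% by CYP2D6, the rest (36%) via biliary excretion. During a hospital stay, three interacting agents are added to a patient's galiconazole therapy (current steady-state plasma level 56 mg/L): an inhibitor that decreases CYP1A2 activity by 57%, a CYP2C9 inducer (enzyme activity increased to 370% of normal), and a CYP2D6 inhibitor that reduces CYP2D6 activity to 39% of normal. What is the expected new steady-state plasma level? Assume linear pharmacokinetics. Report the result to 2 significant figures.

50 mg/L

The CYP1A2 pathway (33% of clearance) drops to 0.43× activity: 0.33 × 0.43 = 0.1419.
The CYP2C9 pathway (15% of clearance) is boosted to 3.7× activity: 0.15 × 3.7 = 0.555.
The CYP2D6 pathway (16% of clearance) drops to 0.39× activity: 0.16 × 0.39 = 0.0624.
Non-CYP routes (36%) are unchanged.
New clearance relative to baseline: 0.1419 + 0.555 + 0.0624 + 0.36 = 1.1193.
Steady-state plasma level ∝ 1/CL: new value = 56 / 1.1193 = 50 mg/L.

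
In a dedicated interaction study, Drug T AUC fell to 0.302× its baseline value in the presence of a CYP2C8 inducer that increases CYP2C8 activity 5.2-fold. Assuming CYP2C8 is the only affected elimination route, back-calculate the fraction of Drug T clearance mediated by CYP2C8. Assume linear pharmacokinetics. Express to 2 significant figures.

0.55

Call the CYP2C8 fraction fm. After the interaction, CL_new/CL_old = fm × 5.2 + (1 − fm).
AUC ratio = 1 / (new CL fraction), so new CL fraction = 1 / 0.302 = 3.311.
fm × 5.2 + 1 − fm = 3.311  ⇒  fm × (5.2 − 1) = 2.311  ⇒  fm = 0.55.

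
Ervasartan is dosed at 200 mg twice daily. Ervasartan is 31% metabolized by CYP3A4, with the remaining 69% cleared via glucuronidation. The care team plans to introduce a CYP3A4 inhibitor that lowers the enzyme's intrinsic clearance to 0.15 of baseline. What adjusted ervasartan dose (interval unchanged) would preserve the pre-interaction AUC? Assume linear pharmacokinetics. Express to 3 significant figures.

The CYP3A4 pathway (31% of clearance) is reduced to 0.15× activity: 0.31 × 0.15 = 0.0465.
The remaining 69% of clearance is unaffected.
Relative clearance = 0.0465 + 0.69 = 0.7365.
To maintain the same steady-state level, dose must scale with clearance: new dose = 200 × 0.7365 = 147 mg.

147 mg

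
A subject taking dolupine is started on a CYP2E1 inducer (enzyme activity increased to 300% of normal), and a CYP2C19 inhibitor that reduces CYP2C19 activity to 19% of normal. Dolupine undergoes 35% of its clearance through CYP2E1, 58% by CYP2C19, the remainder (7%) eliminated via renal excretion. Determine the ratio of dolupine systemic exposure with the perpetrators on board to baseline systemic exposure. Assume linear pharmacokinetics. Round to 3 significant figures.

0.813

CYP2E1: 0.35 × 3 = 1.05
CYP2C19: 0.58 × 0.19 = 0.1102
Other: 0.07 (unchanged)
Relative clearance = 1.05 + 0.1102 + 0.07 = 1.2302.
Because systemic exposure varies inversely with clearance, the combined effect is 1 / 1.2302 = 0.813.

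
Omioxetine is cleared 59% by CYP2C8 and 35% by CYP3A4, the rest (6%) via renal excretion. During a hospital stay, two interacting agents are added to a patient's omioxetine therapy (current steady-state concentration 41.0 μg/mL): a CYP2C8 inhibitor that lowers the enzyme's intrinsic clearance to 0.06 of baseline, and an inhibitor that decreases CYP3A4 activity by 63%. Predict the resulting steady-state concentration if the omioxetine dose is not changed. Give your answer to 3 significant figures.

182 μg/mL

CYP2C8: 0.59 × 0.06 = 0.0354
CYP3A4: 0.35 × 0.37 = 0.1295
Other: 0.06 (unchanged)
Relative clearance = 0.0354 + 0.1295 + 0.06 = 0.2249.
Dividing the baseline by the relative clearance: 41.0 / 0.2249 = 182 μg/mL.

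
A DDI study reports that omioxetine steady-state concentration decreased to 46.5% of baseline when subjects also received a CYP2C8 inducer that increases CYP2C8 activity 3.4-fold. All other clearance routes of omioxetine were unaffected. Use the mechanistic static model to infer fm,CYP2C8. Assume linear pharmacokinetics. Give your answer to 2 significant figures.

Let x = fm,CYP2C8. Because steady-state concentration ∝ 1/CL, relative clearance rose to 1/0.465 = 2.151.
Only the CYP2C8 route changed, so 2.151 = x·3.4 + (1 − x), giving x = 0.48.

0.48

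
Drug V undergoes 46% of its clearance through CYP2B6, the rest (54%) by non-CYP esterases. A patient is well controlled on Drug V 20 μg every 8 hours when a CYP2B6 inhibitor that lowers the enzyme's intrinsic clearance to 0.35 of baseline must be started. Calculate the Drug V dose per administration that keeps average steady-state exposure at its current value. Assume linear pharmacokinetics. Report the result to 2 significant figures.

14 μg

The CYP2B6 pathway (46% of clearance) falls to 0.35× activity: 0.46 × 0.35 = 0.161.
The remaining 54% of clearance is unaffected.
New clearance relative to baseline: 0.161 + 0.54 = 0.701.
Exposure is unchanged when dose changes in proportion to clearance. New dose = 20 μg × 0.701 = 14 μg.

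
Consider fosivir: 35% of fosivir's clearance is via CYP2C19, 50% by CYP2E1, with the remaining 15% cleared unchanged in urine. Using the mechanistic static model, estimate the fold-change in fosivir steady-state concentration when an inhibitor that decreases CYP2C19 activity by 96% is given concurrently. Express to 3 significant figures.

1.51

CYP2C19: 0.35 × 0.04 = 0.014
CYP2E1: 0.5 (unchanged)
Other: 0.15 (unchanged)
Relative clearance = 0.014 + 0.5 + 0.15 = 0.664.
Steady-state concentration ratio = CL_old/CL_new = 1 / 0.664 = 1.51.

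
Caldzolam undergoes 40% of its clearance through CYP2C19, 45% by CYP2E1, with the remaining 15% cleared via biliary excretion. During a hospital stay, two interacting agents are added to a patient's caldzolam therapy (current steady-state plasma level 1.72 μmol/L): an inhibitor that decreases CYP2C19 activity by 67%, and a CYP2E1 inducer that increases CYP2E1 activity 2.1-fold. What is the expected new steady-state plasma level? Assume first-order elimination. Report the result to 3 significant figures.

1.40 μmol/L

The CYP2C19 pathway (40% of clearance) falls to 0.33× activity: 0.4 × 0.33 = 0.132.
The CYP2E1 pathway (45% of clearance) rises to 2.1× activity: 0.45 × 2.1 = 0.945.
The remaining 15% of clearance is unaffected.
CL_new/CL_old = 0.132 + 0.945 + 0.15 = 1.227.
New steady-state plasma level = 1.72 / 1.227 = 1.40 μmol/L (concentration scales inversely with clearance).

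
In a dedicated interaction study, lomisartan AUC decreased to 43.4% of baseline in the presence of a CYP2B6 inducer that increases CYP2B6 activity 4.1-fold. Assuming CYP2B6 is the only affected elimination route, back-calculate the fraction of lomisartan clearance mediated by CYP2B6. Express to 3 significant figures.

0.421

Write x for the fraction cleared via CYP2B6. The observed AUC change means clearance rose to 1/0.434 = 2.304 of baseline.
Setting x·4.1 + (1 − x) = 2.304 and solving: x = (2.304 − 1)/(4.1 − 1) = 0.421.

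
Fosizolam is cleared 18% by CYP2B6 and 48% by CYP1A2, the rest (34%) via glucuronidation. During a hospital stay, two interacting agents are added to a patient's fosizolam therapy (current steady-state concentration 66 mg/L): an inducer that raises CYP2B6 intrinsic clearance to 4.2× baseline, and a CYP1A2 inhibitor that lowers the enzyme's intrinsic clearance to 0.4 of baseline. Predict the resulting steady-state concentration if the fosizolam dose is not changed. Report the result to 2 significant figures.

51 mg/L

The CYP2B6 pathway (18% of clearance) rises to 4.2× activity: 0.18 × 4.2 = 0.756.
The CYP1A2 pathway (48% of clearance) drops to 0.4× activity: 0.48 × 0.4 = 0.192.
The remaining 34% of clearance is unaffected.
New clearance relative to baseline: 0.756 + 0.192 + 0.34 = 1.288.
Dividing the baseline by the relative clearance: 66 / 1.288 = 51 mg/L.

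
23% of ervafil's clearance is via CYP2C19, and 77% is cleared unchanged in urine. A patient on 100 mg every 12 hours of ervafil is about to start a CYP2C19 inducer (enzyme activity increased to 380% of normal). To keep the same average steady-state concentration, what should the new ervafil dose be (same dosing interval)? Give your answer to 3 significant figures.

CYP2C19: 0.23 × 3.8 = 0.874
Other: 0.77 (unchanged)
Relative clearance = 0.874 + 0.77 = 1.644.
To maintain the same steady-state level, dose must scale with clearance: new dose = 100 × 1.644 = 164 mg.

164 mg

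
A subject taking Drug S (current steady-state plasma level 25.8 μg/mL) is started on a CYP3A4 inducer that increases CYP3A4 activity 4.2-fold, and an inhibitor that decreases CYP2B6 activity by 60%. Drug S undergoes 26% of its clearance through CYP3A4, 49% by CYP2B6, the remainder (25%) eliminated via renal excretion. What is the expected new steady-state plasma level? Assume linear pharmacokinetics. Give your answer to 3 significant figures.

CYP3A4: 0.26 × 4.2 = 1.092
CYP2B6: 0.49 × 0.4 = 0.196
Other: 0.25 (unchanged)
New clearance relative to baseline: 1.092 + 0.196 + 0.25 = 1.538.
Steady-state plasma level ∝ 1/CL: new value = 25.8 / 1.538 = 16.8 μg/mL.

16.8 μg/mL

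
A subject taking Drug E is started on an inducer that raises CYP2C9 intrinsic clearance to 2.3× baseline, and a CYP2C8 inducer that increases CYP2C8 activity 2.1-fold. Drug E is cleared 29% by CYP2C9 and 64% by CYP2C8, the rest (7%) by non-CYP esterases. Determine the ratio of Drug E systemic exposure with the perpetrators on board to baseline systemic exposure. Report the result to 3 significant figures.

The CYP2C9 pathway (29% of clearance) increases to 2.3× activity: 0.29 × 2.3 = 0.667.
The CYP2C8 pathway (64% of clearance) increases to 2.1× activity: 0.64 × 2.1 = 1.344.
The remaining 7% of clearance is unaffected.
CL_new/CL_old = 0.667 + 1.344 + 0.07 = 2.081.
Systemic exposure ∝ 1/CL: fold-change = 1 / 2.081 = 0.481.

0.481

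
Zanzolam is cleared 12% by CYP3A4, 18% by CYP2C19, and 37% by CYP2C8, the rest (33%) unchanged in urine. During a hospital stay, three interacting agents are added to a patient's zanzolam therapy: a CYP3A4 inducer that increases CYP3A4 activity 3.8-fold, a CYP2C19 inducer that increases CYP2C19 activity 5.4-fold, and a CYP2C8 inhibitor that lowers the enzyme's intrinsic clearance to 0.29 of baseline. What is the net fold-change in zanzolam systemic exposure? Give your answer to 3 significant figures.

The CYP3A4 pathway (12% of clearance) is boosted to 3.8× activity: 0.12 × 3.8 = 0.456.
The CYP2C19 pathway (18% of clearance) increases to 5.4× activity: 0.18 × 5.4 = 0.972.
The CYP2C8 pathway (37% of clearance) falls to 0.29× activity: 0.37 × 0.29 = 0.1073.
Non-CYP routes (33%) are unchanged.
CL_new/CL_old = 0.456 + 0.972 + 0.1073 + 0.33 = 1.8653.
Systemic exposure ∝ 1/CL: fold-change = 1 / 1.8653 = 0.536.

0.536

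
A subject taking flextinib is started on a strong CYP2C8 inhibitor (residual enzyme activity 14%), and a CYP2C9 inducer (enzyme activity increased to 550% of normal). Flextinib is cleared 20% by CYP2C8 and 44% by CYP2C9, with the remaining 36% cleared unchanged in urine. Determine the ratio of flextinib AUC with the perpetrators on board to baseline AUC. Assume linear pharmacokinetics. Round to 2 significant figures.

The CYP2C8 pathway (20% of clearance) falls to 0.14× activity: 0.2 × 0.14 = 0.028.
The CYP2C9 pathway (44% of clearance) increases to 5.5× activity: 0.44 × 5.5 = 2.42.
Non-CYP routes (36%) are unchanged.
New clearance relative to baseline: 0.028 + 2.42 + 0.36 = 2.808.
Net AUC ratio = 1 / 2.808 = 0.36.

0.36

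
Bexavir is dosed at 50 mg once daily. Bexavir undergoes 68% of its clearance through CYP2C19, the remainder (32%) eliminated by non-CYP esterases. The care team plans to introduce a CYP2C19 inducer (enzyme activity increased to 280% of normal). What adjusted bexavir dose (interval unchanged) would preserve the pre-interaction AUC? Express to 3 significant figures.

The CYP2C19 pathway (68% of clearance) is boosted to 2.8× activity: 0.68 × 2.8 = 1.904.
The remaining 32% of clearance is unaffected.
CL_new/CL_old = 1.904 + 0.32 = 2.224.
Exposure is unchanged when dose changes in proportion to clearance. New dose = 50 mg × 2.224 = 111 mg.

111 mg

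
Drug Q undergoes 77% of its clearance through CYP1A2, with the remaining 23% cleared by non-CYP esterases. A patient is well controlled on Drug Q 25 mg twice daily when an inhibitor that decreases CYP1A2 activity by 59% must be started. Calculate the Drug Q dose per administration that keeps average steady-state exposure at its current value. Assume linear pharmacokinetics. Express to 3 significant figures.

13.6 mg

CYP1A2: 0.77 × 0.41 = 0.3157
Other: 0.23 (unchanged)
CL_new/CL_old = 0.3157 + 0.23 = 0.5457.
Exposure is unchanged when dose changes in proportion to clearance. New dose = 25 mg × 0.5457 = 13.6 mg.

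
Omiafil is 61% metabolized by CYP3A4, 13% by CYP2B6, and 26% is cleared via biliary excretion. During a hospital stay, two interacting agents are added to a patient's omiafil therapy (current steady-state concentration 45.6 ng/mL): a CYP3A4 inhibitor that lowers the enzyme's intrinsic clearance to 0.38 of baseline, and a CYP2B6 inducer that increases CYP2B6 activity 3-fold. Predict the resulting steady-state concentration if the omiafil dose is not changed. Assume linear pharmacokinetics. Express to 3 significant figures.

51.7 ng/mL

The CYP3A4 pathway (61% of clearance) falls to 0.38× activity: 0.61 × 0.38 = 0.2318.
The CYP2B6 pathway (13% of clearance) rises to 3× activity: 0.13 × 3 = 0.39.
The remaining 26% of clearance is unaffected.
New clearance relative to baseline: 0.2318 + 0.39 + 0.26 = 0.8818.
Dividing the baseline by the relative clearance: 45.6 / 0.8818 = 51.7 ng/mL.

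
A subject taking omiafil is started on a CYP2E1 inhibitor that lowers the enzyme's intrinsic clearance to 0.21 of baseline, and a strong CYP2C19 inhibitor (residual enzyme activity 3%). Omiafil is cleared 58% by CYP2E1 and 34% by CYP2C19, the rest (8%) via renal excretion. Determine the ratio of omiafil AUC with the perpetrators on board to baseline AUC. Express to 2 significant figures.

The CYP2E1 pathway (58% of clearance) falls to 0.21× activity: 0.58 × 0.21 = 0.1218.
The CYP2C19 pathway (34% of clearance) is reduced to 0.03× activity: 0.34 × 0.03 = 0.0102.
Non-CYP routes (8%) are unchanged.
New clearance relative to baseline: 0.1218 + 0.0102 + 0.08 = 0.212.
Because AUC varies inversely with clearance, the combined effect is 1 / 0.212 = 4.7.

4.7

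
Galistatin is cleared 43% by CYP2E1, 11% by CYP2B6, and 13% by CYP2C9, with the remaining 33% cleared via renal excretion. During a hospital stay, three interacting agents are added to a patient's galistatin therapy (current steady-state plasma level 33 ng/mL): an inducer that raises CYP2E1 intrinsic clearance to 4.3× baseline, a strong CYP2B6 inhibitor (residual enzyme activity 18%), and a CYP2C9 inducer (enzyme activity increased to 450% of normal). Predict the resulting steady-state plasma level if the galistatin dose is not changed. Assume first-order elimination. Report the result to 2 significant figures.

12 ng/mL

CYP2E1: 0.43 × 4.3 = 1.849
CYP2B6: 0.11 × 0.18 = 0.0198
CYP2C9: 0.13 × 4.5 = 0.585
Other: 0.33 (unchanged)
CL_new/CL_old = 1.849 + 0.0198 + 0.585 + 0.33 = 2.7838.
Steady-state plasma level ∝ 1/CL: new value = 33 / 2.7838 = 12 ng/mL.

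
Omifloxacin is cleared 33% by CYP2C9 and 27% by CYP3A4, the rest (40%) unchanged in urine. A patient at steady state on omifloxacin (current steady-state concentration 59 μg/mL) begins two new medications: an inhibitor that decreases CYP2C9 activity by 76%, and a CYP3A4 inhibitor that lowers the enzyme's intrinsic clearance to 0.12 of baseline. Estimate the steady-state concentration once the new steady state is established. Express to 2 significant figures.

1.2 × 10² μg/mL

The CYP2C9 pathway (33% of clearance) falls to 0.24× activity: 0.33 × 0.24 = 0.0792.
The CYP3A4 pathway (27% of clearance) drops to 0.12× activity: 0.27 × 0.12 = 0.0324.
The remaining 40% of clearance is unaffected.
New clearance relative to baseline: 0.0792 + 0.0324 + 0.4 = 0.5116.
Dividing the baseline by the relative clearance: 59 / 0.5116 = 1.2 × 10² μg/mL.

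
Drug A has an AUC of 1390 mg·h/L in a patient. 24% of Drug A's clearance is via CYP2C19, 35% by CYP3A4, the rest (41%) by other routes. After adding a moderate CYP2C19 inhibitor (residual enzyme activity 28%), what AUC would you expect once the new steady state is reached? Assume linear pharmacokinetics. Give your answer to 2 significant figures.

1.7 × 10³ mg·h/L

The CYP2C19 pathway (24% of clearance) is reduced to 0.28× activity: 0.24 × 0.28 = 0.0672.
CYP3A4 (35%) and the residual 41% are unaffected.
New clearance relative to baseline: 0.0672 + 0.35 + 0.41 = 0.8272.
AUC ∝ 1/CL, so new value = 1390 / 0.8272 = 1.7 × 10³ mg·h/L.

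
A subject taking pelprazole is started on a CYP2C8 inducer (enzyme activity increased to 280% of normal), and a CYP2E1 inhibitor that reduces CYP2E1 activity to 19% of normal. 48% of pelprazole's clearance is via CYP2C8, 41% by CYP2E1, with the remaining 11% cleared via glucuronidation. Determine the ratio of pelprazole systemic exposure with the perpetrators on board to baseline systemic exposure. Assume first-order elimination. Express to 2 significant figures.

0.65

The CYP2C8 pathway (48% of clearance) is boosted to 2.8× activity: 0.48 × 2.8 = 1.344.
The CYP2E1 pathway (41% of clearance) drops to 0.19× activity: 0.41 × 0.19 = 0.0779.
Non-CYP routes (11%) are unchanged.
New clearance relative to baseline: 1.344 + 0.0779 + 0.11 = 1.5319.
Net systemic exposure ratio = 1 / 1.5319 = 0.65.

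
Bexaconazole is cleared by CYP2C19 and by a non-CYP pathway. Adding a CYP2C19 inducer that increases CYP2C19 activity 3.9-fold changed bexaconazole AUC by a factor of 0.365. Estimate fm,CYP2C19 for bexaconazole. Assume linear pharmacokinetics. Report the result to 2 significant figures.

0.60

Let fm be the CYP2C19 fraction. New clearance relative to baseline = fm × 3.9 + (1 − fm).
AUC ratio = 1 / (new CL fraction), so new CL fraction = 1 / 0.365 = 2.74.
fm × 3.9 + 1 − fm = 2.74  ⇒  fm × (3.9 − 1) = 1.74  ⇒  fm = 0.60.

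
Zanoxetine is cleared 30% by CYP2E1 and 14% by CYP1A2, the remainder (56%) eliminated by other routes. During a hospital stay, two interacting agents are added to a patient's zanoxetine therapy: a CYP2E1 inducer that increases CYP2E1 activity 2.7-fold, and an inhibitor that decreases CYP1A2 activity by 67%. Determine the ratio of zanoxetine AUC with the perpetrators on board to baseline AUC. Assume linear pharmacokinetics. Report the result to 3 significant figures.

0.706

The CYP2E1 pathway (30% of clearance) is boosted to 2.7× activity: 0.3 × 2.7 = 0.81.
The CYP1A2 pathway (14% of clearance) falls to 0.33× activity: 0.14 × 0.33 = 0.0462.
Non-CYP routes (56%) are unchanged.
CL_new/CL_old = 0.81 + 0.0462 + 0.56 = 1.4162.
Because AUC varies inversely with clearance, the combined effect is 1 / 1.4162 = 0.706.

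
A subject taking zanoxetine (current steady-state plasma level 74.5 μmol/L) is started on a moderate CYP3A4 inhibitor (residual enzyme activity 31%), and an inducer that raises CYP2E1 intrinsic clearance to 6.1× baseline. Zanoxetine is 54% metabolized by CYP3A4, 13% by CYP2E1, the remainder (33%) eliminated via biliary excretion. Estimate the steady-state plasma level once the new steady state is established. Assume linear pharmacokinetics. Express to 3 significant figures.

CYP3A4: 0.54 × 0.31 = 0.1674
CYP2E1: 0.13 × 6.1 = 0.793
Other: 0.33 (unchanged)
Relative clearance = 0.1674 + 0.793 + 0.33 = 1.2904.
Dividing the baseline by the relative clearance: 74.5 / 1.2904 = 57.7 μmol/L.

57.7 μmol/L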